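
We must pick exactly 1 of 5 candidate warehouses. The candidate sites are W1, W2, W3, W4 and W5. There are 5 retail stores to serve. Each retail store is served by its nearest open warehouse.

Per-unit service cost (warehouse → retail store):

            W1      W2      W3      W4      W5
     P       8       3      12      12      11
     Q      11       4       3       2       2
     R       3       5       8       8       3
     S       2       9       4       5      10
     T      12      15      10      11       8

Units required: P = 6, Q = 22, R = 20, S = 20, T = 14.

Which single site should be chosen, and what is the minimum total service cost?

With exactly 1 open, each retail store uses its cheapest among the chosen.
{W5}: P→W5 11·6=66, Q→W5 2·22=44, R→W5 3·20=60, S→W5 10·20=200, T→W5 8·14=112. Service cost 482.
{W3}: service cost 518
{W4}: service cost 530
Among all 5 size-1 choices, {W5} is lowest.

Choose W5 only; total service cost 482.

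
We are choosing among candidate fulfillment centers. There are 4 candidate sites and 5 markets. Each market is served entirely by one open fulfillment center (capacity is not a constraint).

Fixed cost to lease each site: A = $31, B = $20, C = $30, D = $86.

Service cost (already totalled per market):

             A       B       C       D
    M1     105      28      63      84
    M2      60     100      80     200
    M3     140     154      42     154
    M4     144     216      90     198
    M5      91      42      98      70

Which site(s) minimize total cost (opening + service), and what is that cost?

Open B and C; minimum total cost 332.

For any fixed open set, each market goes to its cheapest open site; total = fixed + service.
{B, C}: M1→B 28, M2→C 80, M3→C 42, M4→C 90, M5→B 42. Service 282; fixed 50; total 332.
{A, B, C}: service 262 + fixed 81 = 343
{C}: service 373 + fixed 30 = 403
{A, B, C, D}: M1→B 28, M2→A 60, M3→C 42, M4→C 90, M5→B 42. Service 262; fixed 167; total 429.
(All 15 nonempty subsets were checked; B and C is lowest.)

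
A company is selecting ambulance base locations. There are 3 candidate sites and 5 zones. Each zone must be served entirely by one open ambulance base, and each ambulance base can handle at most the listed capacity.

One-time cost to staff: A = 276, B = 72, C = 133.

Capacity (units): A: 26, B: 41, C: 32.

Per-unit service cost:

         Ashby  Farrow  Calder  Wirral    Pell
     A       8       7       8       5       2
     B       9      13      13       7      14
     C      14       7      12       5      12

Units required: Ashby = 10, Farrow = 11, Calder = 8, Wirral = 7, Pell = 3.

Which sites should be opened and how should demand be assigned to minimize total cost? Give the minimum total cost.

Open {B}: Ashby→B 9·10=90, Farrow→B 13·11=143, Calder→B 13·8=104, Wirral→B 7·7=49, Pell→B 14·3=42.
Loads: B carries 39/41. Service 428; fixed 72; total 500.
Next best feasible plan costs 539.

Minimum total cost: 500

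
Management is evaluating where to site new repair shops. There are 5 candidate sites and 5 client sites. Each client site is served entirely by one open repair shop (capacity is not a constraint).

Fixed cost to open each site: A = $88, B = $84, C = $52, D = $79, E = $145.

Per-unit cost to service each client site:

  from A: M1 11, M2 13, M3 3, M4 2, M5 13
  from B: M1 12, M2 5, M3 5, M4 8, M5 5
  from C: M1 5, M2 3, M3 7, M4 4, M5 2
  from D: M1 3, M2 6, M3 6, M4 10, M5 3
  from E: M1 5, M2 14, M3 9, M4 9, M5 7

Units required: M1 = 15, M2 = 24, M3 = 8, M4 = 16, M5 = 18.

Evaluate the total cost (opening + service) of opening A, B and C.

Total cost: 463

Each client site is assigned to its cheapest site among the open ones.
{A, B, C}: M1→C 5·15=75, M2→C 3·24=72, M3→A 3·8=24, M4→A 2·16=32, M5→C 2·18=36. Service 239; fixed 224; total 463.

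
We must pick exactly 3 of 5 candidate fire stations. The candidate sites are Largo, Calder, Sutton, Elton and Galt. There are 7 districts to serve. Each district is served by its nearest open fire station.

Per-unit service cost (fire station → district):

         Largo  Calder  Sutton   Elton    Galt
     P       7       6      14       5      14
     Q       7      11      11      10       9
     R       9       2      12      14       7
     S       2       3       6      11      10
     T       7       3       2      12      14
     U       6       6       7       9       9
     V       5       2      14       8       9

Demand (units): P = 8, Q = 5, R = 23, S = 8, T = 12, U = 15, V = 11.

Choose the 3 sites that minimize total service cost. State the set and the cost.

With exactly 3 open, each district uses its cheapest among the chosen.
{Largo, Calder, Sutton}: P→Calder 6·8=48, Q→Largo 7·5=35, R→Calder 2·23=46, S→Largo 2·8=16, T→Sutton 2·12=24, U→Largo 6·15=90, V→Calder 2·11=22. Service cost 281.
{Largo, Calder, Elton}: service cost 285
{Largo, Calder, Galt}: service cost 293
Among all 10 size-3 choices, {Largo, Calder, Sutton} is lowest.

Choose Largo, Calder and Sutton; total service cost 281.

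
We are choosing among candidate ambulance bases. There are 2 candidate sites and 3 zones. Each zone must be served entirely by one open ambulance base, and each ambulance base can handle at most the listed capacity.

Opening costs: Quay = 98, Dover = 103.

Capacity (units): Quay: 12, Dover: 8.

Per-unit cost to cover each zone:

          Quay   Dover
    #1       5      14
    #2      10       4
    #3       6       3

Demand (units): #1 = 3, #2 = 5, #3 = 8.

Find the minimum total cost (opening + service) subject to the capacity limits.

Open {Quay, Dover}: #1→Quay 5·3=15, #2→Dover 4·5=20, #3→Quay 6·8=48.
Loads: Quay carries 11/12, Dover carries 5/8. Service 83; fixed 201; total 284.
Next best feasible plan costs 290.

Minimum total cost: 284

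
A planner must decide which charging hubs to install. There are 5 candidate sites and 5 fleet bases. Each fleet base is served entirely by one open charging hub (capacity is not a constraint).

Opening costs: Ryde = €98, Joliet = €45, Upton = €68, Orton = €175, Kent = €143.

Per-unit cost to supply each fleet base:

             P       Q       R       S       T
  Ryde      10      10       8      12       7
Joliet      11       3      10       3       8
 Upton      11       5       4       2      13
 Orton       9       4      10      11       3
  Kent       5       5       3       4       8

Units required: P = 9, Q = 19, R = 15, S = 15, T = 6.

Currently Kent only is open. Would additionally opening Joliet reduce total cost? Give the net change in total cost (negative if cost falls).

Current service cost with {Kent}: 293.
Adding Joliet: each fleet base re-picks its cheapest; new service cost 240, saving 53.
Extra fixed cost: 45. Net change = 45 − 53 = -8.
(Totals: 436 → 428.)

Yes — net change −8 (cost falls by 8).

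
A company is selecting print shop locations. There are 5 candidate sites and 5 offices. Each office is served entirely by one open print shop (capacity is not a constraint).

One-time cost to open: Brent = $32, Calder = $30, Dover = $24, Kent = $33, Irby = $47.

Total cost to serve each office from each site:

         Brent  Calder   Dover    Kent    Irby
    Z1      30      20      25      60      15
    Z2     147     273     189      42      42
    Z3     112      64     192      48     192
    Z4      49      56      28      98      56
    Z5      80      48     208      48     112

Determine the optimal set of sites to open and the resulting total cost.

Open Dover and Kent; minimum total cost 248.

For any fixed open set, each office goes to its cheapest open site; total = fixed + service.
{Dover, Kent}: Z1→Dover 25, Z2→Kent 42, Z3→Kent 48, Z4→Dover 28, Z5→Kent 48. Service 191; fixed 57; total 248.
{Calder, Dover, Kent}: service 186 + fixed 87 = 273
{Calder, Kent}: service 214 + fixed 63 = 277
{Brent, Calder, Dover, Kent, Irby}: Z1→Irby 15, Z2→Kent 42, Z3→Kent 48, Z4→Dover 28, Z5→Calder 48. Service 181; fixed 166; total 347.
No other subset beats 248.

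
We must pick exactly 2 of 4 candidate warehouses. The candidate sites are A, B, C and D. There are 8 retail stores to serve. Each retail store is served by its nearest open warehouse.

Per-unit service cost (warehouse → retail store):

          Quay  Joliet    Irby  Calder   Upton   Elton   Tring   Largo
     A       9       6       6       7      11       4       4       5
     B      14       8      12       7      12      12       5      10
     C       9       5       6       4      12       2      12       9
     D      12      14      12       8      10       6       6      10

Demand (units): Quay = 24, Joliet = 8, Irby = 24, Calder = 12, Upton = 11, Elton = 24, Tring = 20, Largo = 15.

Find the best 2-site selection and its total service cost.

Choose A and C; total service cost 772.

With exactly 2 open, each retail store uses its cheapest among the chosen.
{A, C}: Quay→A 9·24=216, Joliet→C 5·8=40, Irby→A 6·24=144, Calder→C 4·12=48, Upton→A 11·11=121, Elton→C 2·24=48, Tring→A 4·20=80, Largo→A 5·15=75. Service cost 772.
{A, D}: service cost 853
{C, D}: service cost 861
Among all 6 size-2 choices, {A, C} is lowest.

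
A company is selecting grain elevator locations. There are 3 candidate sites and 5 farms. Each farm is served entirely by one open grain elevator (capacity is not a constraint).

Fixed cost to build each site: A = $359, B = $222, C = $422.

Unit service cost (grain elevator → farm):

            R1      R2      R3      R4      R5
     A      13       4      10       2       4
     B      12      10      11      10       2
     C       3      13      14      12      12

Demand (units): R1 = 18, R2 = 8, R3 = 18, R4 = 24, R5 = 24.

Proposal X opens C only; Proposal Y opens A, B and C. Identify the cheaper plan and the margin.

Proposal Y is cheaper by 43.

Proposal X: {C}: R1→C 3·18=54, R2→C 13·8=104, R3→C 14·18=252, R4→C 12·24=288, R5→C 12·24=288. Service 986; fixed 422; total 1408.
Proposal Y: {A, B, C}: R1→C 3·18=54, R2→A 4·8=32, R3→A 10·18=180, R4→A 2·24=48, R5→B 2·24=48. Service 362; fixed 1003; total 1365.
Difference: |1408 − 1365| = 43.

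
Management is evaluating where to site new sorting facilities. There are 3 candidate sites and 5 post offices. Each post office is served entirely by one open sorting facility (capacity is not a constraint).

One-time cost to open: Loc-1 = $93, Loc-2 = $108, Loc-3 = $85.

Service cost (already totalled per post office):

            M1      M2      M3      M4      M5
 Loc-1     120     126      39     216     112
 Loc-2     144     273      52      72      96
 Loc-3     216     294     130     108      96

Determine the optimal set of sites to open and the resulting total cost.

For any fixed open set, each post office goes to its cheapest open site; total = fixed + service.
{Loc-1, Loc-2}: M1→Loc-1 120, M2→Loc-1 126, M3→Loc-1 39, M4→Loc-2 72, M5→Loc-2 96. Service 453; fixed 201; total 654.
{Loc-1, Loc-3}: M1→Loc-1 120, M2→Loc-1 126, M3→Loc-1 39, M4→Loc-3 108, M5→Loc-3 96. Service 489; fixed 178; total 667.
{Loc-1}: M1→Loc-1 120, M2→Loc-1 126, M3→Loc-1 39, M4→Loc-1 216, M5→Loc-1 112. Service 613; fixed 93; total 706.
{Loc-1, Loc-2, Loc-3}: M1→Loc-1 120, M2→Loc-1 126, M3→Loc-1 39, M4→Loc-2 72, M5→Loc-2 96. Service 453; fixed 286; total 739.
(All 7 nonempty subsets were checked; Loc-1 and Loc-2 is lowest.)

Open Loc-1 and Loc-2; minimum total cost 654.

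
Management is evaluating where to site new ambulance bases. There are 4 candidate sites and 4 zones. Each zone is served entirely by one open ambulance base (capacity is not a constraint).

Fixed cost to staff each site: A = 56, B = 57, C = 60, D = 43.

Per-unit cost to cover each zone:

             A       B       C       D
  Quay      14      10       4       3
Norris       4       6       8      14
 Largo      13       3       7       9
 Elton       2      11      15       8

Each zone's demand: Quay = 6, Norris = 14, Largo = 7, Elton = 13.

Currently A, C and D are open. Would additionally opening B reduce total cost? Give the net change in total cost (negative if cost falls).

Current service cost with {A, C, D}: 149.
Adding B: each zone re-picks its cheapest; new service cost 121, saving 28.
Extra fixed cost: 57. Net change = 57 − 28 = 29.
(Totals: 308 → 337.)

No — net change +29 (cost rises by 29).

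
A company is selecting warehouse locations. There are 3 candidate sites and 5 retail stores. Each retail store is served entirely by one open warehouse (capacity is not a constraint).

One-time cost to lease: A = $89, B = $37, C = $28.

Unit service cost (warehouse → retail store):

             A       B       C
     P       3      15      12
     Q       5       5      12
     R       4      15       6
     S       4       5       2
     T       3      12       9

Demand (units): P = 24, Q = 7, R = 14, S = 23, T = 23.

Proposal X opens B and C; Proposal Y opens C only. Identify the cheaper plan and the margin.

Proposal X is cheaper by 12.

Proposal X: {B, C}: P→C 12·24=288, Q→B 5·7=35, R→C 6·14=84, S→C 2·23=46, T→C 9·23=207. Service 660; fixed 65; total 725.
Proposal Y: {C}: P→C 12·24=288, Q→C 12·7=84, R→C 6·14=84, S→C 2·23=46, T→C 9·23=207. Service 709; fixed 28; total 737.
Difference: |725 − 737| = 12.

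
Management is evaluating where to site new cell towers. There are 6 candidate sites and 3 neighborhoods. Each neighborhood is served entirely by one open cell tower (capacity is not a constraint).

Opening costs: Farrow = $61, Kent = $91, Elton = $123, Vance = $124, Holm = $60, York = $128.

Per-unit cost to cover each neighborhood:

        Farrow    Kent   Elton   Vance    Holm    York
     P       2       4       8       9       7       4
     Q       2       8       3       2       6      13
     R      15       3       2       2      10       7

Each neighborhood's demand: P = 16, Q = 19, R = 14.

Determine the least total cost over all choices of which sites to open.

Minimum total cost: 264

For any fixed open set, each neighborhood goes to its cheapest open site; total = fixed + service.
{Farrow, Kent}: P→Farrow 2·16=32, Q→Farrow 2·19=38, R→Kent 3·14=42. Service 112; fixed 152; total 264.
{Farrow, Elton}: P→Farrow 2·16=32, Q→Farrow 2·19=38, R→Elton 2·14=28. Service 98; fixed 184; total 282.
{Farrow, Vance}: service 98 + fixed 185 = 283
{Farrow, Kent, Elton, Vance, Holm, York}: P→Farrow 2·16=32, Q→Farrow 2·19=38, R→Elton 2·14=28. Service 98; fixed 587; total 685.
No other subset beats 264.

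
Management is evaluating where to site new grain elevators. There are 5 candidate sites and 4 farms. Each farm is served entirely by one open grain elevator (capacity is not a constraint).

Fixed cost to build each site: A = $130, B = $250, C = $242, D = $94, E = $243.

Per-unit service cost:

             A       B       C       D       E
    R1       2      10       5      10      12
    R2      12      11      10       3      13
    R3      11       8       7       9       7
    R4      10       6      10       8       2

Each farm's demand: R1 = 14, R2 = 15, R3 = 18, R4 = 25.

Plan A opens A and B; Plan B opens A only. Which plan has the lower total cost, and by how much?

Plan B is cheaper by 81.

Plan A: {A, B}: R1→A 2·14=28, R2→B 11·15=165, R3→B 8·18=144, R4→B 6·25=150. Service 487; fixed 380; total 867.
Plan B: {A}: R1→A 2·14=28, R2→A 12·15=180, R3→A 11·18=198, R4→A 10·25=250. Service 656; fixed 130; total 786.
Difference: |867 − 786| = 81.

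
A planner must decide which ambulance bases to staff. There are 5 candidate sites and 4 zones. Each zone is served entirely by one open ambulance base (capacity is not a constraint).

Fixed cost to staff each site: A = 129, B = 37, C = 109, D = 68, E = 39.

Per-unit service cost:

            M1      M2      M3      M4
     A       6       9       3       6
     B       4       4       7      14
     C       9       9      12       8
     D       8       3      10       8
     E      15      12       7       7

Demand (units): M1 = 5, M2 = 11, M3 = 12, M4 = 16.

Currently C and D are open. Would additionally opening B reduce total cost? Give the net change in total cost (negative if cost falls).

Yes — net change −19 (cost falls by 19).

Current service cost with {C, D}: 321.
Adding B: each zone re-picks its cheapest; new service cost 265, saving 56.
Extra fixed cost: 37. Net change = 37 − 56 = -19.
(Totals: 498 → 479.)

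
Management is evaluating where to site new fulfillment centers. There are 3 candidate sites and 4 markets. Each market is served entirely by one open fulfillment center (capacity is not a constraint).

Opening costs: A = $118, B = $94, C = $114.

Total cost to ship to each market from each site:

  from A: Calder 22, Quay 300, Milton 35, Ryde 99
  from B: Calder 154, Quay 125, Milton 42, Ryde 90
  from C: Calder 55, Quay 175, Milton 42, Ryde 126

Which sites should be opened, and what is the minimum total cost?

For any fixed open set, each market goes to its cheapest open site; total = fixed + service.
{A, B}: Calder→A 22, Quay→B 125, Milton→A 35, Ryde→B 90. Service 272; fixed 212; total 484.
{B}: Calder→B 154, Quay→B 125, Milton→B 42, Ryde→B 90. Service 411; fixed 94; total 505.
{C}: service 398 + fixed 114 = 512
{A, B, C}: service 272 + fixed 326 = 598
(All 7 nonempty subsets were checked; A and B is lowest.)

Open A and B; minimum total cost 484.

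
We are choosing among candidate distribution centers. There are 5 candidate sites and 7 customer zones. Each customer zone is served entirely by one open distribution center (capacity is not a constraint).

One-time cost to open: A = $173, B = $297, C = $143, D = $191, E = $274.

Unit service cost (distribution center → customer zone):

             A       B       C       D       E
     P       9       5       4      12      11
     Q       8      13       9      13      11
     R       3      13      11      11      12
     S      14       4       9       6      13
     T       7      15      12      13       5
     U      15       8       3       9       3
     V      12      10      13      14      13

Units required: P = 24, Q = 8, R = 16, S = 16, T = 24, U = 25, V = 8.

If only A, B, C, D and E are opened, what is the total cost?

Total cost: 1625

Each customer zone is assigned to its cheapest site among the open ones.
{A, B, C, D, E}: P→C 4·24=96, Q→A 8·8=64, R→A 3·16=48, S→B 4·16=64, T→E 5·24=120, U→C 3·25=75, V→B 10·8=80. Service 547; fixed 1078; total 1625.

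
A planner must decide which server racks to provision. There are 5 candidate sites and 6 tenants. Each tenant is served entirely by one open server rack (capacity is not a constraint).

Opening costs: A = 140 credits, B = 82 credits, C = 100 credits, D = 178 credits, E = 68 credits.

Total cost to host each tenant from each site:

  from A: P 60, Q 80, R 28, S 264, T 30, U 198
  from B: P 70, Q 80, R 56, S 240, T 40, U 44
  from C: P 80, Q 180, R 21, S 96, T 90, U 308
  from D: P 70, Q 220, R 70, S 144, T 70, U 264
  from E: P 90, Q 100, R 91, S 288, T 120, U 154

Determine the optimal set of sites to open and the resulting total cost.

For any fixed open set, each tenant goes to its cheapest open site; total = fixed + service.
{B, C}: P→B 70, Q→B 80, R→C 21, S→C 96, T→B 40, U→B 44. Service 351; fixed 182; total 533.
{B, C, E}: service 351 + fixed 250 = 601
{B}: service 530 + fixed 82 = 612
{A, B, C, D, E}: service 331 + fixed 568 = 899
No other subset beats 533.

Open B and C; minimum total cost 533.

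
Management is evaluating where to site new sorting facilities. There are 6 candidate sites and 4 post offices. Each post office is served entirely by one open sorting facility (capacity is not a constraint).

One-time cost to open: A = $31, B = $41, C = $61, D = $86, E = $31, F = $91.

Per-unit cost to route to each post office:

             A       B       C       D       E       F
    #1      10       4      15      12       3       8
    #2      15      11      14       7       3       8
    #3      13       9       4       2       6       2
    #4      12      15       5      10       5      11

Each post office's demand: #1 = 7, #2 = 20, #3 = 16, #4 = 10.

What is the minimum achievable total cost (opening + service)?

For any fixed open set, each post office goes to its cheapest open site; total = fixed + service.
{E}: #1→E 3·7=21, #2→E 3·20=60, #3→E 6·16=96, #4→E 5·10=50. Service 227; fixed 31; total 258.
{D, E}: #1→E 3·7=21, #2→E 3·20=60, #3→D 2·16=32, #4→E 5·10=50. Service 163; fixed 117; total 280.
{E, F}: service 163 + fixed 122 = 285
{A, B, C, D, E, F}: service 163 + fixed 341 = 504
No other subset beats 258.

Minimum total cost: 258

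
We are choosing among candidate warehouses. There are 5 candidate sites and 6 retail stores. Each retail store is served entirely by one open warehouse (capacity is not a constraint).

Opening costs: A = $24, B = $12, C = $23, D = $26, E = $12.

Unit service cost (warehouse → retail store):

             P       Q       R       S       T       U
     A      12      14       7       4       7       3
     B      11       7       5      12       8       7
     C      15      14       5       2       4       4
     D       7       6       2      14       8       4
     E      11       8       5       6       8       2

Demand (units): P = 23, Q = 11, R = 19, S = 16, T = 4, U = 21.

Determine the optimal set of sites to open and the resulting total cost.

Open C, D and E; minimum total cost 416.

For any fixed open set, each retail store goes to its cheapest open site; total = fixed + service.
{C, D, E}: P→D 7·23=161, Q→D 6·11=66, R→D 2·19=38, S→C 2·16=32, T→C 4·4=16, U→E 2·21=42. Service 355; fixed 61; total 416.
{B, C, D, E}: P→D 7·23=161, Q→D 6·11=66, R→D 2·19=38, S→C 2·16=32, T→C 4·4=16, U→E 2·21=42. Service 355; fixed 73; total 428.
{A, C, D, E}: P→D 7·23=161, Q→D 6·11=66, R→D 2·19=38, S→C 2·16=32, T→C 4·4=16, U→E 2·21=42. Service 355; fixed 85; total 440.
{A, B, C, D, E}: P→D 7·23=161, Q→D 6·11=66, R→D 2·19=38, S→C 2·16=32, T→C 4·4=16, U→E 2·21=42. Service 355; fixed 97; total 452.
No other subset beats 416.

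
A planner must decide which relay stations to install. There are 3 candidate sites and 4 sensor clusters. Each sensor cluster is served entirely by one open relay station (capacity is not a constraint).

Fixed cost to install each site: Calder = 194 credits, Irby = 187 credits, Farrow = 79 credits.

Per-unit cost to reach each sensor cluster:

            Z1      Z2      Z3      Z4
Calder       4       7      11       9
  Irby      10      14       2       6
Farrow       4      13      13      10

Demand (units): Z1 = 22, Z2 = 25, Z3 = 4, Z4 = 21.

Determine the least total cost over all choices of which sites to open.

For any fixed open set, each sensor cluster goes to its cheapest open site; total = fixed + service.
{Calder}: Z1→Calder 4·22=88, Z2→Calder 7·25=175, Z3→Calder 11·4=44, Z4→Calder 9·21=189. Service 496; fixed 194; total 690.
{Farrow}: service 675 + fixed 79 = 754
{Calder, Farrow}: Z1→Calder 4·22=88, Z2→Calder 7·25=175, Z3→Calder 11·4=44, Z4→Calder 9·21=189. Service 496; fixed 273; total 769.
{Calder, Irby, Farrow}: Z1→Calder 4·22=88, Z2→Calder 7·25=175, Z3→Irby 2·4=8, Z4→Irby 6·21=126. Service 397; fixed 460; total 857.
No other subset beats 690.

Minimum total cost: 690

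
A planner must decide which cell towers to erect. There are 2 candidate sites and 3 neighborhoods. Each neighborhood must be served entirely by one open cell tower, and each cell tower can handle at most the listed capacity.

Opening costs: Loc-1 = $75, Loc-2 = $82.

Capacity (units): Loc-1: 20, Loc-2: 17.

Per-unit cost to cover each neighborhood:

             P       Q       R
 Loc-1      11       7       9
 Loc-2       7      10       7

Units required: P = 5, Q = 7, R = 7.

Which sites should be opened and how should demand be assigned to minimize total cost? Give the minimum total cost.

Minimum total cost: 242

Open {Loc-1}: P→Loc-1 11·5=55, Q→Loc-1 7·7=49, R→Loc-1 9·7=63.
Loads: Loc-1 carries 19/20. Service 167; fixed 75; total 242.
Next best feasible plan costs 290.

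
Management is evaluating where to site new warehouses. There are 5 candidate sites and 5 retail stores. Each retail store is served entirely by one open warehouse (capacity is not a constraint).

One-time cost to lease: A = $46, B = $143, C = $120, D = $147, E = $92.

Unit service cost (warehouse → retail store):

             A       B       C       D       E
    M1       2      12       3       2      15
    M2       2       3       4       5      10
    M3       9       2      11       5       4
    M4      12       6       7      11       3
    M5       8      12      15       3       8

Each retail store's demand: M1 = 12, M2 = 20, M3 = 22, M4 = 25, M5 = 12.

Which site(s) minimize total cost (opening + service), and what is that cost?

Open A and E; minimum total cost 461.

For any fixed open set, each retail store goes to its cheapest open site; total = fixed + service.
{A, E}: M1→A 2·12=24, M2→A 2·20=40, M3→E 4·22=88, M4→E 3·25=75, M5→A 8·12=96. Service 323; fixed 138; total 461.
{A, B}: service 354 + fixed 189 = 543
{A, D, E}: service 263 + fixed 285 = 548
{A, B, C, D, E}: M1→A 2·12=24, M2→A 2·20=40, M3→B 2·22=44, M4→E 3·25=75, M5→D 3·12=36. Service 219; fixed 548; total 767.
No other subset beats 461.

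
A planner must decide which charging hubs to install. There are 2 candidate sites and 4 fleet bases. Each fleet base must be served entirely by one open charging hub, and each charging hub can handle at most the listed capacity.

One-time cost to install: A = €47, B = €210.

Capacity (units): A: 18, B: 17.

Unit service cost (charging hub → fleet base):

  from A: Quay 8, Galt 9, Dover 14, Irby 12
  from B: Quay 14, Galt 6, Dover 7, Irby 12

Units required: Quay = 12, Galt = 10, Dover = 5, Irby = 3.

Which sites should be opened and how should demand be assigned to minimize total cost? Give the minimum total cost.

Open {A, B}: Quay→A 8·12=96, Galt→B 6·10=60, Dover→B 7·5=35, Irby→A 12·3=36.
Loads: A carries 15/18, B carries 15/17. Service 227; fixed 257; total 484.
Next best feasible plan costs 519.

Minimum total cost: 484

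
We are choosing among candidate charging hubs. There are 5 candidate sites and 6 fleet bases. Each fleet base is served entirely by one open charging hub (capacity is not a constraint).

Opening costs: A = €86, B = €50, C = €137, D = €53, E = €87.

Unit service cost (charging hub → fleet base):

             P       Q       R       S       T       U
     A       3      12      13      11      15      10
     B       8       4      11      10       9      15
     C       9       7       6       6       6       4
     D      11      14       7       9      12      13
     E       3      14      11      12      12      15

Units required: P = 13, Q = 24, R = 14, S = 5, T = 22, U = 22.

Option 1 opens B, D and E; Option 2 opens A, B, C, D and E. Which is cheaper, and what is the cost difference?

Option 2 is cheaper by 70.

Option 1: {B, D, E}: P→E 3·13=39, Q→B 4·24=96, R→D 7·14=98, S→D 9·5=45, T→B 9·22=198, U→D 13·22=286. Service 762; fixed 190; total 952.
Option 2: {A, B, C, D, E}: P→A 3·13=39, Q→B 4·24=96, R→C 6·14=84, S→C 6·5=30, T→C 6·22=132, U→C 4·22=88. Service 469; fixed 413; total 882.
Difference: |952 − 882| = 70.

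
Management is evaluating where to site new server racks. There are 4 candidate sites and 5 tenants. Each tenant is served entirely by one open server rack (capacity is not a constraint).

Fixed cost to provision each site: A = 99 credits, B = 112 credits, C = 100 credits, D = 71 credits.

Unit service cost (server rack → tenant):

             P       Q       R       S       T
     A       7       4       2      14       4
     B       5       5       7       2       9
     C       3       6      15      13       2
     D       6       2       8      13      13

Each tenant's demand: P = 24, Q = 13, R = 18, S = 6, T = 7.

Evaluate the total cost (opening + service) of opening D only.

Each tenant is assigned to its cheapest site among the open ones.
{D}: P→D 6·24=144, Q→D 2·13=26, R→D 8·18=144, S→D 13·6=78, T→D 13·7=91. Service 483; fixed 71; total 554.

Total cost: 554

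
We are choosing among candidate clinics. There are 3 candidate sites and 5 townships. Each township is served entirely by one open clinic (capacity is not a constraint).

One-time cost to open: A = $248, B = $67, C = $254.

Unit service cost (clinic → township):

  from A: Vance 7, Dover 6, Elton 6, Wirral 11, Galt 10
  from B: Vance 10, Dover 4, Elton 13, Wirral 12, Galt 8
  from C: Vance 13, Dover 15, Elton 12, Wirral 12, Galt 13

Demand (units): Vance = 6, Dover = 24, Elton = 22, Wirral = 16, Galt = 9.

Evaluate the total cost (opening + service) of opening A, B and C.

Total cost: 1087

Each township is assigned to its cheapest site among the open ones.
{A, B, C}: Vance→A 7·6=42, Dover→B 4·24=96, Elton→A 6·22=132, Wirral→A 11·16=176, Galt→B 8·9=72. Service 518; fixed 569; total 1087.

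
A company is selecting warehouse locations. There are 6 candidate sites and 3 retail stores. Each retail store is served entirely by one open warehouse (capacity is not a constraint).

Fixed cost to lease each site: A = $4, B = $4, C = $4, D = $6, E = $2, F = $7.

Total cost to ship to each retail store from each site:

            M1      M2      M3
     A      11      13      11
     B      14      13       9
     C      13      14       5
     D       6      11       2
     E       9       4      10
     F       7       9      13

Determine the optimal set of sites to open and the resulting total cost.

Open D and E; minimum total cost 20.

For any fixed open set, each retail store goes to its cheapest open site; total = fixed + service.
{D, E}: M1→D 6, M2→E 4, M3→D 2. Service 12; fixed 8; total 20.
{A, D, E}: M1→D 6, M2→E 4, M3→D 2. Service 12; fixed 12; total 24.
{B, D, E}: service 12 + fixed 12 = 24
{A, B, C, D, E, F}: service 12 + fixed 27 = 39
No other subset beats 20.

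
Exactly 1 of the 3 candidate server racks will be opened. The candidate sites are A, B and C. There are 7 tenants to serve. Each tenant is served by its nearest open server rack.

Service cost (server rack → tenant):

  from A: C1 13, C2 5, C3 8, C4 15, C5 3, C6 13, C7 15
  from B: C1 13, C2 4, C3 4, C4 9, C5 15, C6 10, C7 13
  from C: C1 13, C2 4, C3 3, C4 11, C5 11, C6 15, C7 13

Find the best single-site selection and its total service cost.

Choose B only; total service cost 68.

With exactly 1 open, each tenant uses its cheapest among the chosen.
{B}: C1→B 13, C2→B 4, C3→B 4, C4→B 9, C5→B 15, C6→B 10, C7→B 13. Service cost 68.
{C}: service cost 70
{A}: service cost 72
Among all 3 size-1 choices, {B} is lowest.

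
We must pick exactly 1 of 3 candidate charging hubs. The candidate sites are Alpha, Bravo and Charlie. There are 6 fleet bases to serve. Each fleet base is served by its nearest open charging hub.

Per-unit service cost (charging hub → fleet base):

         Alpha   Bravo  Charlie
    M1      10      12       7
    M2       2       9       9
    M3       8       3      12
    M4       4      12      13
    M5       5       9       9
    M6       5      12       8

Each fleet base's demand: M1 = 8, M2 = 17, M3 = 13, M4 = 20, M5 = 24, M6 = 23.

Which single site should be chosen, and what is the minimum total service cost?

Choose Alpha only; total service cost 533.

With exactly 1 open, each fleet base uses its cheapest among the chosen.
{Alpha}: M1→Alpha 10·8=80, M2→Alpha 2·17=34, M3→Alpha 8·13=104, M4→Alpha 4·20=80, M5→Alpha 5·24=120, M6→Alpha 5·23=115. Service cost 533.
{Bravo}: service cost 1020
{Charlie}: service cost 1025
Among all 3 size-1 choices, {Alpha} is lowest.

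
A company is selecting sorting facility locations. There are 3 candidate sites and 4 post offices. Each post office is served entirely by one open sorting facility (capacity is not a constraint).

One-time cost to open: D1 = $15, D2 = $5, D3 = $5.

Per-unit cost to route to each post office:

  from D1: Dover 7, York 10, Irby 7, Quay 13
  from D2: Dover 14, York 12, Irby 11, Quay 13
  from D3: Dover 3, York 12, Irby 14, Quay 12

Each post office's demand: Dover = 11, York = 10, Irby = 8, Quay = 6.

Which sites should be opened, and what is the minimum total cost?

Open D1 and D3; minimum total cost 281.

For any fixed open set, each post office goes to its cheapest open site; total = fixed + service.
{D1, D3}: Dover→D3 3·11=33, York→D1 10·10=100, Irby→D1 7·8=56, Quay→D3 12·6=72. Service 261; fixed 20; total 281.
{D1, D2, D3}: service 261 + fixed 25 = 286
{D2, D3}: Dover→D3 3·11=33, York→D2 12·10=120, Irby→D2 11·8=88, Quay→D3 12·6=72. Service 313; fixed 10; total 323.
{D2}: service 440 + fixed 5 = 445
No other subset beats 281.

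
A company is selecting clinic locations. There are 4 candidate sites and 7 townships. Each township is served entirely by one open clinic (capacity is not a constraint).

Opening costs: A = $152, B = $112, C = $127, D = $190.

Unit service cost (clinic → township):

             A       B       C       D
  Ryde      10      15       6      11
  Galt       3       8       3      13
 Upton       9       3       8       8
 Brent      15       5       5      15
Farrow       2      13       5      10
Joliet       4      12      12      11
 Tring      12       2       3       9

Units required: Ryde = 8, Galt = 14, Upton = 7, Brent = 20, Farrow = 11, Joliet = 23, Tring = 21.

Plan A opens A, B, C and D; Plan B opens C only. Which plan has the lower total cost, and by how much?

Plan B is cheaper by 181.

Plan A: {A, B, C, D}: Ryde→C 6·8=48, Galt→A 3·14=42, Upton→B 3·7=21, Brent→B 5·20=100, Farrow→A 2·11=22, Joliet→A 4·23=92, Tring→B 2·21=42. Service 367; fixed 581; total 948.
Plan B: {C}: Ryde→C 6·8=48, Galt→C 3·14=42, Upton→C 8·7=56, Brent→C 5·20=100, Farrow→C 5·11=55, Joliet→C 12·23=276, Tring→C 3·21=63. Service 640; fixed 127; total 767.
Difference: |948 − 767| = 181.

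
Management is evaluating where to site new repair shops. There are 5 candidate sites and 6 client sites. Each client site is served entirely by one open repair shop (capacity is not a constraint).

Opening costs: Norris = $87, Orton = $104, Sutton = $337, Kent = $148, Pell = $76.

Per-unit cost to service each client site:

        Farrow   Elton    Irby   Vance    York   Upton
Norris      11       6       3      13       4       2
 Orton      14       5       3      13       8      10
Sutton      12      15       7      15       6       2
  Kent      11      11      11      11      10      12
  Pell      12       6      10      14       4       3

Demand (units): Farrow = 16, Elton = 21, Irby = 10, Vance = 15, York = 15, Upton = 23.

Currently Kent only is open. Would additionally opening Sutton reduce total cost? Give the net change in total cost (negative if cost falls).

No — net change +7 (cost rises by 7).

Current service cost with {Kent}: 1108.
Adding Sutton: each client site re-picks its cheapest; new service cost 778, saving 330.
Extra fixed cost: 337. Net change = 337 − 330 = 7.
(Totals: 1256 → 1263.)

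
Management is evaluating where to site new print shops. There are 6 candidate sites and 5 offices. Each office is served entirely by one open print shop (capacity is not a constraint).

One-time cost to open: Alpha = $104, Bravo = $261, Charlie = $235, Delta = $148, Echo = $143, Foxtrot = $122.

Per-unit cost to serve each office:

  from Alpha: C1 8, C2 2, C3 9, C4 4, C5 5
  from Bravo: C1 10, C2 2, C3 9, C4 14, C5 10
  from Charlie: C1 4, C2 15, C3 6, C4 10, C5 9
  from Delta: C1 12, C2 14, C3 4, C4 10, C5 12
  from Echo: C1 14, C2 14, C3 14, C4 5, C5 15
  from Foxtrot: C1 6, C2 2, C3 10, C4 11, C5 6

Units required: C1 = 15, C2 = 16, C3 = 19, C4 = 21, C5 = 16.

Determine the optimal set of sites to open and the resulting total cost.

For any fixed open set, each office goes to its cheapest open site; total = fixed + service.
{Alpha}: C1→Alpha 8·15=120, C2→Alpha 2·16=32, C3→Alpha 9·19=171, C4→Alpha 4·21=84, C5→Alpha 5·16=80. Service 487; fixed 104; total 591.
{Alpha, Delta}: C1→Alpha 8·15=120, C2→Alpha 2·16=32, C3→Delta 4·19=76, C4→Alpha 4·21=84, C5→Alpha 5·16=80. Service 392; fixed 252; total 644.
{Alpha, Foxtrot}: C1→Foxtrot 6·15=90, C2→Alpha 2·16=32, C3→Alpha 9·19=171, C4→Alpha 4·21=84, C5→Alpha 5·16=80. Service 457; fixed 226; total 683.
{Alpha, Bravo, Charlie, Delta, Echo, Foxtrot}: C1→Charlie 4·15=60, C2→Alpha 2·16=32, C3→Delta 4·19=76, C4→Alpha 4·21=84, C5→Alpha 5·16=80. Service 332; fixed 1013; total 1345.
No other subset beats 591.

Open Alpha only; minimum total cost 591.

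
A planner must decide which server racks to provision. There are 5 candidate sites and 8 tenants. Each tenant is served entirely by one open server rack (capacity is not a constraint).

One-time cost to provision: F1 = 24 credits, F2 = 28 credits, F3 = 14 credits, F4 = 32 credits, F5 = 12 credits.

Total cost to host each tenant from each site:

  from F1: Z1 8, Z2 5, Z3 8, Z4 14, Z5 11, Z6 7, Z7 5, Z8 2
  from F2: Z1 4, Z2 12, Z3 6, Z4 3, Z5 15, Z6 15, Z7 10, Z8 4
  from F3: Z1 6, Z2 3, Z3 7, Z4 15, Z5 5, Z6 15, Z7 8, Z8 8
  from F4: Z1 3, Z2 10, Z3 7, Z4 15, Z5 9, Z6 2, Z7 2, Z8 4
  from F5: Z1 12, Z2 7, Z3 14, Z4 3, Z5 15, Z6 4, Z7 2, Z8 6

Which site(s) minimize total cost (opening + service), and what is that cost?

For any fixed open set, each tenant goes to its cheapest open site; total = fixed + service.
{F3, F5}: Z1→F3 6, Z2→F3 3, Z3→F3 7, Z4→F5 3, Z5→F3 5, Z6→F5 4, Z7→F5 2, Z8→F5 6. Service 36; fixed 26; total 62.
{F5}: service 63 + fixed 12 = 75
{F1, F5}: Z1→F1 8, Z2→F1 5, Z3→F1 8, Z4→F5 3, Z5→F1 11, Z6→F5 4, Z7→F5 2, Z8→F1 2. Service 43; fixed 36; total 79.
{F1, F2, F3, F4, F5}: service 26 + fixed 110 = 136
No other subset beats 62.

Open F3 and F5; minimum total cost 62.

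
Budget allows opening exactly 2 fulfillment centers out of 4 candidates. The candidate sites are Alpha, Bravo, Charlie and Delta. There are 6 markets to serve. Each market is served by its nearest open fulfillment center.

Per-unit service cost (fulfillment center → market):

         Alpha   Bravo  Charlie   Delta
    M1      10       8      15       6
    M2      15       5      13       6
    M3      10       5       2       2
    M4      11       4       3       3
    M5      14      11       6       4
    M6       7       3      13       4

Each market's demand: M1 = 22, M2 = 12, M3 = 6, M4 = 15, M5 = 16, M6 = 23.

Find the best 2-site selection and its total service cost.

Choose Bravo and Delta; total service cost 382.

With exactly 2 open, each market uses its cheapest among the chosen.
{Bravo, Delta}: M1→Delta 6·22=132, M2→Bravo 5·12=60, M3→Delta 2·6=12, M4→Delta 3·15=45, M5→Delta 4·16=64, M6→Bravo 3·23=69. Service cost 382.
{Alpha, Delta}: service cost 417
{Charlie, Delta}: service cost 417
Among all 6 size-2 choices, {Bravo, Delta} is lowest.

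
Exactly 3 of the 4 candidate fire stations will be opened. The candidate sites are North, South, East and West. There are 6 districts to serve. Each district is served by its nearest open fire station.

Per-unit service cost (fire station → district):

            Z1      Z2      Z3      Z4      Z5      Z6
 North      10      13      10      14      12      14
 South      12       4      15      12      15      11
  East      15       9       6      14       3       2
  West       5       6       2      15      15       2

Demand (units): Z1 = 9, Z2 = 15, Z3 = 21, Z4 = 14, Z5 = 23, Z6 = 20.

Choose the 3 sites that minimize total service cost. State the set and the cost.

Choose South, East and West; total service cost 424.

With exactly 3 open, each district uses its cheapest among the chosen.
{South, East, West}: Z1→West 5·9=45, Z2→South 4·15=60, Z3→West 2·21=42, Z4→South 12·14=168, Z5→East 3·23=69, Z6→East 2·20=40. Service cost 424.
{North, East, West}: service cost 482
{North, South, East}: service cost 553
Among all 4 size-3 choices, {South, East, West} is lowest.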